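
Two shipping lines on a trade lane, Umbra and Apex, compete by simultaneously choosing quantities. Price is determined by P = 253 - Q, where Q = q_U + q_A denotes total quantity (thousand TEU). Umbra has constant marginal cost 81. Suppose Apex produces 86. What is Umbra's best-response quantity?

With the rival's output fixed at 86, Umbra's profit is π_U = (253 - 86 - q_U)q_U - (81q_U) = (167 - q_U)q_U - (81q_U).
∂π_U/∂q_U = 86 - 2q_U = 0, so q_U = 43.

43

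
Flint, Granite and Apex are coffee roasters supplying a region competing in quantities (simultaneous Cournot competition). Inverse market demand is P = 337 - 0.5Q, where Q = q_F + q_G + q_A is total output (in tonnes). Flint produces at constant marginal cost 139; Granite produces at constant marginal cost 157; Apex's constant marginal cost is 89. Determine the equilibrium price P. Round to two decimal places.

Flint's profit: π_F = (337 - 0.5Q)q_F - (139q_F). Setting ∂π_F/∂q_F = 0: 198 - q_F - (1/2)(q_G + q_A) = 0.
Granite's profit: π_G = (337 - 0.5Q)q_G - (157q_G). Setting ∂π_G/∂q_G = 0: 180 - q_G - (1/2)(q_F + q_A) = 0.
Apex's profit: π_A = (337 - 0.5Q)q_A - (89q_A). Setting ∂π_A/∂q_A = 0: 248 - q_A - (1/2)(q_F + q_G) = 0.
Summing all 3 equations gives 626 − 2Q = 0, hence Q = 313.
Back-substituting: q_F = (198 − 313/2)/(1/2) = 83, q_G = (180 − 313/2)/(1/2) = 47, q_A = (248 − 313/2)/(1/2) = 183.
Total output Q = 313, so price P = 337 - (1/2)·313 = 361/2.

180.50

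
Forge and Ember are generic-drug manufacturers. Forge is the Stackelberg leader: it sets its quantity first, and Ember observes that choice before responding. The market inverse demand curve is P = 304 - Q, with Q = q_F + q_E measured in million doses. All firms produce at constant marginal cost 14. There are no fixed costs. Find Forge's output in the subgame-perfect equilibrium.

Solve by backward induction. Given q_F, the follower Ember maximises π_E = (304 - q_F - q_E)q_E - 14q_E.
∂π_E/∂q_E = 290 - q_F - 2q_E = 0 gives the reaction function q_E = (290 - q_F)/2.
Forge substitutes q_E(q_F) into its own profit: π_F = q_F(304 - q_F - (290 - q_F)/2) - 14q_F = (159 - (1/2)q_F)q_F - 14q_F.
Maximising: ∂π_F/∂q_F = 145 - q_F = 0, giving q_F = 145.
Then q_E = (290 - 145)/2 = 145/2.

145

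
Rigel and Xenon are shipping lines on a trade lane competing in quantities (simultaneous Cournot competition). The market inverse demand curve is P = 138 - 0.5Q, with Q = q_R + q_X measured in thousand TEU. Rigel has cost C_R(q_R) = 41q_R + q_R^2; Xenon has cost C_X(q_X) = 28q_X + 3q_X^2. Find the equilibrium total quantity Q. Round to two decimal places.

43.64

Rigel's profit: π_R = (138 - 0.5Q)q_R - (41q_R + q_R²). Setting ∂π_R/∂q_R = 0: 97 - 3q_R - (1/2)(q_X) = 0.
Xenon's first-order condition: 110 - 7q_X - (1/2)(q_R) = 0.
Rearranging gives the reaction functions q_R = (97 - (1/2)q_X)/3 and q_X = (110 - (1/2)q_R)/7.
Substituting one into the other gives q_R = 30.0723 and q_X = 1126/83.
Total output Q = 30.0723 + 1126/83 = 43.6386.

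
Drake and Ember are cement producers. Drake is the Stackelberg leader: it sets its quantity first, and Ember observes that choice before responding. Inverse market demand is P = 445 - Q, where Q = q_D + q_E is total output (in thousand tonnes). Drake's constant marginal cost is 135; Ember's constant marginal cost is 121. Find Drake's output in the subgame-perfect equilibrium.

148

The follower Ember best-responds to any q_D: π_E = (445 - Q)q_E - 121q_E.
Follower FOC: 324 - q_D - 2q_E = 0, so q_E(q_D) = (324 - q_D)/2.
The leader anticipates this reaction. Substituting into P = 445 - Q gives P = 283 - (1/2)q_D, so π_D = (283 - (1/2)q_D)q_D - 135q_D.
Leader FOC: 148 - q_D = 0, so q_D = 148.
Then q_E = (324 - 148)/2 = 88.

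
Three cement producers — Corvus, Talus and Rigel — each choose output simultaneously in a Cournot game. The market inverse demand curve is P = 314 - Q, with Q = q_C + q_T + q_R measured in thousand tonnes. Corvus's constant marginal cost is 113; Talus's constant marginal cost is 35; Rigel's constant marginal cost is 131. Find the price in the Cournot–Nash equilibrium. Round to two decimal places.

Corvus's profit: π_C = (314 - Q)q_C - (113q_C). Setting ∂π_C/∂q_C = 0: 201 - 2q_C - (q_T + q_R) = 0.
Talus's profit: π_T = (314 - Q)q_T - (35q_T). Setting ∂π_T/∂q_T = 0: 279 - 2q_T - (q_C + q_R) = 0.
Rigel's first-order condition: 183 - 2q_R - (q_C + q_T) = 0.
Summing all 3 equations gives 663 − 4Q = 0, hence Q = 663/4.
Back-substituting: q_C = (201 − 663/4) = 141/4, q_T = (279 − 663/4) = 453/4, q_R = (183 − 663/4) = 69/4.
Total output Q = 663/4, so price P = 314 - 663/4 = 593/4.

148.25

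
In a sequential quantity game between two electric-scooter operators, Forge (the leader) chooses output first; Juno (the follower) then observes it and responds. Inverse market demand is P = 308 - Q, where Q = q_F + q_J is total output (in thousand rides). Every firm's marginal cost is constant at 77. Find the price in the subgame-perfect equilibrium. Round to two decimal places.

The follower Juno best-responds to any q_F: π_J = (308 - Q)q_J - 77q_J.
Follower FOC: 231 - q_F - 2q_J = 0, so q_J(q_F) = (231 - q_F)/2.
The leader anticipates this reaction. Substituting into P = 308 - Q gives P = 385/2 - (1/2)q_F, so π_F = (385/2 - (1/2)q_F)q_F - 77q_F.
Leader FOC: 231/2 - q_F = 0, so q_F = 231/2.
Then q_J = (231 - 231/2)/2 = 231/4.
Total output Q = 693/4, so price P = 308 - 693/4 = 539/4.

134.75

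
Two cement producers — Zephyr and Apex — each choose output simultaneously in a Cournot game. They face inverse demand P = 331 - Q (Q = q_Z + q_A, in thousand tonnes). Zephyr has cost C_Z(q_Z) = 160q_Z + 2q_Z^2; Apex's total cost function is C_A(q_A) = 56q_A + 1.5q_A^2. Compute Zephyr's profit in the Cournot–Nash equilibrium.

1200

Zephyr's profit: π_Z = (331 - Q)q_Z - (160q_Z + 2q_Z²). Setting ∂π_Z/∂q_Z = 0: 171 - 6q_Z - (q_A) = 0.
Apex's first-order condition: 275 - 5q_A - (q_Z) = 0.
Rearranging gives the reaction functions q_Z = (171 - q_A)/6 and q_A = (275 - q_Z)/5.
Substituting one into the other gives q_Z = 20 and q_A = 51.
Price P = 331 - 71 = 260.
Zephyr's profit: 260·20 - 160·20 - 2·20² = 1200.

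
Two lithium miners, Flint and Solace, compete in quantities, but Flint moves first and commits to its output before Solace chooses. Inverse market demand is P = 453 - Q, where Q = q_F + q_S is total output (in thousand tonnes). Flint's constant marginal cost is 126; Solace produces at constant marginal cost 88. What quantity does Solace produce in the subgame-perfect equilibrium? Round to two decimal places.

110.25

Solve by backward induction. Given q_F, the follower Solace maximises π_S = (453 - q_F - q_S)q_S - 88q_S.
∂π_S/∂q_S = 365 - q_F - 2q_S = 0 gives the reaction function q_S = (365 - q_F)/2.
Flint substitutes q_S(q_F) into its own profit: π_F = q_F(453 - q_F - (365 - q_F)/2) - 126q_F = (541/2 - (1/2)q_F)q_F - 126q_F.
Maximising: ∂π_F/∂q_F = 289/2 - q_F = 0, giving q_F = 289/2.
Then q_S = (365 - 289/2)/2 = 441/4.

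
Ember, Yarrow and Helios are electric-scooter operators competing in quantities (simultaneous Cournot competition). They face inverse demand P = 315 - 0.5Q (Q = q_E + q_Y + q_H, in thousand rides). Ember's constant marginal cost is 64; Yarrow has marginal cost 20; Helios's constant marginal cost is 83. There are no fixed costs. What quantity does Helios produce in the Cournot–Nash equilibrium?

75

Ember's profit: π_E = (315 - 0.5Q)q_E - (64q_E). Setting ∂π_E/∂q_E = 0: 251 - q_E - (1/2)(q_Y + q_H) = 0.
Yarrow's profit: π_Y = (315 - 0.5Q)q_Y - (20q_Y). Setting ∂π_Y/∂q_Y = 0: 295 - q_Y - (1/2)(q_E + q_H) = 0.
Helios's profit: π_H = (315 - 0.5Q)q_H - (83q_H). Setting ∂π_H/∂q_H = 0: 232 - q_H - (1/2)(q_E + q_Y) = 0.
Adding the 3 conditions: 778 − Q − Q = 0, i.e. Q = 389.
Back-substituting: q_E = (251 − 389/2)/(1/2) = 113, q_Y = (295 − 389/2)/(1/2) = 201, q_H = (232 − 389/2)/(1/2) = 75.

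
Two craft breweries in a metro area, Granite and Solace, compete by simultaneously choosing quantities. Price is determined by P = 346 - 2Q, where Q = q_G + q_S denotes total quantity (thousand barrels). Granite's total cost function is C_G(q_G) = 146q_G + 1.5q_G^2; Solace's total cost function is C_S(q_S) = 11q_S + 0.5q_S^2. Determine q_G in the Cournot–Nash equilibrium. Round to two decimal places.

Granite's profit: π_G = (346 - 2Q)q_G - (146q_G + (3/2)q_G²). Setting ∂π_G/∂q_G = 0: 200 - 7q_G - 2(q_S) = 0.
Solace's first-order condition: 335 - 5q_S - 2(q_G) = 0.
Rearranging gives the reaction functions q_G = (200 - 2q_S)/7 and q_S = (335 - 2q_G)/5.
Substituting one into the other gives q_G = 330/31 and q_S = 1945/31.

10.65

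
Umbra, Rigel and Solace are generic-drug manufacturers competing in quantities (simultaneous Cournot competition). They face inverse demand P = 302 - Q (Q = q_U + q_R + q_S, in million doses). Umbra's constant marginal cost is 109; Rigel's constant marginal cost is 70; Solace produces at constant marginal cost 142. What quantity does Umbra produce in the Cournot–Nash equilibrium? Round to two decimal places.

46.75

Umbra's profit: π_U = (302 - Q)q_U - (109q_U). Setting ∂π_U/∂q_U = 0: 193 - 2q_U - (q_R + q_S) = 0.
Rigel's profit: π_R = (302 - Q)q_R - (70q_R). Setting ∂π_R/∂q_R = 0: 232 - 2q_R - (q_U + q_S) = 0.
Solace's profit: π_S = (302 - Q)q_S - (142q_S). Setting ∂π_S/∂q_S = 0: 160 - 2q_S - (q_U + q_R) = 0.
Adding the 3 conditions: 585 − 2Q − 2Q = 0, i.e. Q = 585/4.
Back-substituting: q_U = (193 − 585/4) = 187/4, q_R = (232 − 585/4) = 343/4, q_S = (160 − 585/4) = 55/4.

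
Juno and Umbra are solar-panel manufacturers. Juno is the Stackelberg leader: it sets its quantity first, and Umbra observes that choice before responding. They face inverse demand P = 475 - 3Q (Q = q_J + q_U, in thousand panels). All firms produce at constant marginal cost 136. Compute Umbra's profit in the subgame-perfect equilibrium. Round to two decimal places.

2394.19

The follower Umbra best-responds to any q_J: π_U = (475 - 3Q)q_U - 136q_U.
Setting the follower's marginal profit to zero, 339 - 3q_J - 6q_U = 0, i.e. q_U = (339 - 3q_J)/6.
Juno substitutes q_U(q_J) into its own profit: π_J = q_J(475 - 3q_J - (339 - 3q_J)/2) - 136q_J = (611/2 - (3/2)q_J)q_J - 136q_J.
The leader's first-order condition 339/2 - 3q_J = 0 yields q_J = 113/2.
Then q_U = (339 - 3·(113/2))/6 = 113/4.
Price P = 475 - 3·(339/4) = 883/4.
Umbra's profit: (883/4 - 136)·(113/4) = 2394.1875.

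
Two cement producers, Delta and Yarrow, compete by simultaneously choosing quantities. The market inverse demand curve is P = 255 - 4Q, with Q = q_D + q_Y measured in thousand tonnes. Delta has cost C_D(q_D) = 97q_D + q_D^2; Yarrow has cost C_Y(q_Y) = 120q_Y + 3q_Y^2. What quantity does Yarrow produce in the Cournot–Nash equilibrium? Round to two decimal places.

Delta's profit: π_D = (255 - 4Q)q_D - (97q_D + q_D²). Setting ∂π_D/∂q_D = 0: 158 - 10q_D - 4(q_Y) = 0.
Yarrow's first-order condition: 135 - 14q_Y - 4(q_D) = 0.
So q_D = (158 - 4q_Y)/10 and q_Y = (135 - 4q_D)/14.
Solving the pair: q_D = 418/31, q_Y = 359/62.

5.79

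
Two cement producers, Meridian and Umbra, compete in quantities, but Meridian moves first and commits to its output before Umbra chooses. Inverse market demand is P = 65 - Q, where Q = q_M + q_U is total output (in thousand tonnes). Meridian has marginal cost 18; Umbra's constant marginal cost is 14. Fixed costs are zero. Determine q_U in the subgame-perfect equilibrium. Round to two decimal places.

The follower Umbra best-responds to any q_M: π_U = (65 - Q)q_U - 14q_U.
∂π_U/∂q_U = 51 - q_M - 2q_U = 0 gives the reaction function q_U = (51 - q_M)/2.
The leader anticipates this reaction. Substituting into P = 65 - Q gives P = 79/2 - (1/2)q_M, so π_M = (79/2 - (1/2)q_M)q_M - 18q_M.
The leader's first-order condition 43/2 - q_M = 0 yields q_M = 43/2.
Then q_U = (51 - 43/2)/2 = 59/4.

14.75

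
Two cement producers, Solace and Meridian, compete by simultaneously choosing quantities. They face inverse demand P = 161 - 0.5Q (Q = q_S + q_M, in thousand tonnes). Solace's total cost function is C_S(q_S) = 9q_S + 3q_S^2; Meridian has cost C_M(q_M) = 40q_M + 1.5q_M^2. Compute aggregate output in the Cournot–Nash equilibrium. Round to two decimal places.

Solace's profit: π_S = (161 - 0.5Q)q_S - (9q_S + 3q_S²). Setting ∂π_S/∂q_S = 0: 152 - 7q_S - (1/2)(q_M) = 0.
Meridian's first-order condition: 121 - 4q_M - (1/2)(q_S) = 0.
Rearranging gives the reaction functions q_S = (152 - (1/2)q_M)/7 and q_M = (121 - (1/2)q_S)/4.
Solving the pair: q_S = 730/37, q_M = 1028/37.
Total output Q = 730/37 + 1028/37 = 1758/37.

47.51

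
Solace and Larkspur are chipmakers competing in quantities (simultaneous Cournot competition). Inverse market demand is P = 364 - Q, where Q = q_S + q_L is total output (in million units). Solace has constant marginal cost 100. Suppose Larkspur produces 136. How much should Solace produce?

With the rival's output fixed at 136, Solace's profit is π_S = (364 - 136 - q_S)q_S - (100q_S) = (228 - q_S)q_S - (100q_S).
∂π_S/∂q_S = 128 - 2q_S = 0, so q_S = 64.

64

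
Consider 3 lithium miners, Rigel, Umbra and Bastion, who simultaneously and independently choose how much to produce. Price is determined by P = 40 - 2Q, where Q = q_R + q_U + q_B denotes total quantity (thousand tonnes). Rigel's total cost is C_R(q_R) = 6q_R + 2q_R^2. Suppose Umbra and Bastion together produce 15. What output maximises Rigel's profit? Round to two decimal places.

0.50

With rivals' combined output fixed at 15, Rigel's profit is π_R = (40 - 2·15 - 2q_R)q_R - (6q_R + 2q_R²) = (10 - 2q_R)q_R - (6q_R + 2q_R²).
∂π_R/∂q_R = 4 - 8q_R = 0, so q_R = 1/2.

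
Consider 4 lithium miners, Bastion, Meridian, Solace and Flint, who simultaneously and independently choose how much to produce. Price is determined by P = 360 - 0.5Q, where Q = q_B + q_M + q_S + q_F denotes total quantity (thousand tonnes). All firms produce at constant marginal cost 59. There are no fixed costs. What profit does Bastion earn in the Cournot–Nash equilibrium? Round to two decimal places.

7248.08

A representative firm's profit is π_i = q_i(360 - 0.5Q) - 59q_i.
First-order condition (treating rivals' output as given): 301 - q_i - (1/2)·Σ_{j≠i} q_j = 0.
By symmetry each firm produces the same amount; substituting Σ_{j≠i} q_j = 3q_i yields q_i = 301/(5/2) = 602/5.
Price P = 360 - (1/2)·481.6000 = 596/5.
Bastion's profit: (596/5 - 59)·(602/5) = 7248.0800.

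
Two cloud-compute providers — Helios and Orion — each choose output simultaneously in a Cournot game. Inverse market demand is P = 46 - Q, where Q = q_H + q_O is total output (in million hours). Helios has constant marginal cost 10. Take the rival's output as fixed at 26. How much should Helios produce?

With the rival's output fixed at 26, Helios's profit is π_H = (46 - 26 - q_H)q_H - (10q_H) = (20 - q_H)q_H - (10q_H).
∂π_H/∂q_H = 10 - 2q_H = 0, so q_H = 5.

5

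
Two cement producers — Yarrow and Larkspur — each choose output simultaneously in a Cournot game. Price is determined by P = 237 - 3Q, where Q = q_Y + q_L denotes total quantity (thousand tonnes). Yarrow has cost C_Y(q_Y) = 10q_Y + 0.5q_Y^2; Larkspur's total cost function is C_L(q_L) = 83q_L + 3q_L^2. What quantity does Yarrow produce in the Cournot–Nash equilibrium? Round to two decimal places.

Yarrow's profit: π_Y = (237 - 3Q)q_Y - (10q_Y + (1/2)q_Y²). Setting ∂π_Y/∂q_Y = 0: 227 - 7q_Y - 3(q_L) = 0.
Larkspur's first-order condition: 154 - 12q_L - 3(q_Y) = 0.
Best responses: q_Y = (227 - 3q_L)/7, q_L = (154 - 3q_Y)/12.
Solving the pair: q_Y = 754/25, q_L = 397/75.

30.16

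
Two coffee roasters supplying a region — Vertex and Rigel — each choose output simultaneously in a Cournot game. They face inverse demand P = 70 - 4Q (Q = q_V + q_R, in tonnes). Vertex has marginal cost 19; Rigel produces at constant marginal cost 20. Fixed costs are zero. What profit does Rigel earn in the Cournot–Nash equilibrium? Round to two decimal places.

66.69

Vertex's profit: π_V = (70 - 4Q)q_V - (19q_V). Setting ∂π_V/∂q_V = 0: 51 - 8q_V - 4(q_R) = 0.
Rigel's profit: π_R = (70 - 4Q)q_R - (20q_R). Setting ∂π_R/∂q_R = 0: 50 - 8q_R - 4(q_V) = 0.
Rearranging gives the reaction functions q_V = (51 - 4q_R)/8 and q_R = (50 - 4q_V)/8.
Solving the pair: q_V = 13/3, q_R = 49/12.
Price P = 70 - 4·(101/12) = 109/3.
Rigel's profit: (109/3 - 20)·(49/12) = 66.6944.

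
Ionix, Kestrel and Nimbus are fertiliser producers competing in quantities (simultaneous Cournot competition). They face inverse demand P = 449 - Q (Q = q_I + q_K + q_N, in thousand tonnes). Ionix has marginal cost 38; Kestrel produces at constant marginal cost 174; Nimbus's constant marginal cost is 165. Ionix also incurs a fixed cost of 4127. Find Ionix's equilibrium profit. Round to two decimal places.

Ionix's profit: π_I = (449 - Q)q_I - (38q_I). Setting ∂π_I/∂q_I = 0: 411 - 2q_I - (q_K + q_N) = 0.
Kestrel's profit: π_K = (449 - Q)q_K - (174q_K). Setting ∂π_K/∂q_K = 0: 275 - 2q_K - (q_I + q_N) = 0.
Nimbus's first-order condition: 284 - 2q_N - (q_I + q_K) = 0.
Summing all 3 equations gives 970 − 4Q = 0, hence Q = 485/2.
Back-substituting: q_I = (411 − 485/2) = 337/2, q_K = (275 − 485/2) = 65/2, q_N = (284 − 485/2) = 83/2.
Price P = 449 - 485/2 = 413/2.
Ionix's profit: (413/2 - 38)·(337/2) - 4127 = 24265.2500.

24265.25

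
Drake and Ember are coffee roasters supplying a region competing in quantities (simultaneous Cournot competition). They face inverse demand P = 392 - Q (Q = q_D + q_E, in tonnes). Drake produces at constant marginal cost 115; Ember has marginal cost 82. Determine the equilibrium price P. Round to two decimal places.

Drake's profit: π_D = (392 - Q)q_D - (115q_D). Setting ∂π_D/∂q_D = 0: 277 - 2q_D - (q_E) = 0.
Ember's profit: π_E = (392 - Q)q_E - (82q_E). Setting ∂π_E/∂q_E = 0: 310 - 2q_E - (q_D) = 0.
Best responses: q_D = (277 - q_E)/2, q_E = (310 - q_D)/2.
Substituting one into the other gives q_D = 244/3 and q_E = 343/3.
Total output Q = 587/3, so price P = 392 - 587/3 = 589/3.

196.33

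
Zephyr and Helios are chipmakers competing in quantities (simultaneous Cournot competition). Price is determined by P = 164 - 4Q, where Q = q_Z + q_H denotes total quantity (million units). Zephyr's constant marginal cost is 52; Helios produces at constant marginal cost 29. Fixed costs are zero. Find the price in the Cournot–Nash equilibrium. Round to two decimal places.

Zephyr's profit: π_Z = (164 - 4Q)q_Z - (52q_Z). Setting ∂π_Z/∂q_Z = 0: 112 - 8q_Z - 4(q_H) = 0.
Helios's first-order condition: 135 - 8q_H - 4(q_Z) = 0.
Rearranging gives the reaction functions q_Z = (112 - 4q_H)/8 and q_H = (135 - 4q_Z)/8.
Substituting one into the other gives q_Z = 89/12 and q_H = 79/6.
Total output Q = 247/12, so price P = 164 - 4·(247/12) = 245/3.

81.67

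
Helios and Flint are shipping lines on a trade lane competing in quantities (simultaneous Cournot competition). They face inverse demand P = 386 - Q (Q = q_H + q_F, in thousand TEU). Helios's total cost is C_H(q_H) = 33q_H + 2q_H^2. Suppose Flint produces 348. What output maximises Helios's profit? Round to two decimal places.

0.83

With the rival's output fixed at 348, Helios's profit is π_H = (386 - 348 - q_H)q_H - (33q_H + 2q_H²) = (38 - q_H)q_H - (33q_H + 2q_H²).
∂π_H/∂q_H = 5 - 6q_H = 0, so q_H = 5/6.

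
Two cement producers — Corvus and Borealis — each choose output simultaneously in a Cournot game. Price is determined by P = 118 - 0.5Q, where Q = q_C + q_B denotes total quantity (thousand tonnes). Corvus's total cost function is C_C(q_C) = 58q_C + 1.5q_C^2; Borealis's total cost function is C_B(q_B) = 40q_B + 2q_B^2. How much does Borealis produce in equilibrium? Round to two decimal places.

14.28

Corvus's profit: π_C = (118 - 0.5Q)q_C - (58q_C + (3/2)q_C²). Setting ∂π_C/∂q_C = 0: 60 - 4q_C - (1/2)(q_B) = 0.
Borealis's profit: π_B = (118 - 0.5Q)q_B - (40q_B + 2q_B²). Setting ∂π_B/∂q_B = 0: 78 - 5q_B - (1/2)(q_C) = 0.
Rearranging gives the reaction functions q_C = (60 - (1/2)q_B)/4 and q_B = (78 - (1/2)q_C)/5.
Solving the pair: q_C = 1044/79, q_B = 1128/79.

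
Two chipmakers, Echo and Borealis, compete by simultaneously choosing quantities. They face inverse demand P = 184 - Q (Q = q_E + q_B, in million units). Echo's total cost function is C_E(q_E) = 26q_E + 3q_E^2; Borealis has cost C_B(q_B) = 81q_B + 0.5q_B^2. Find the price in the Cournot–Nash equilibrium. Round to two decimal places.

138.91

Echo's profit: π_E = (184 - Q)q_E - (26q_E + 3q_E²). Setting ∂π_E/∂q_E = 0: 158 - 8q_E - (q_B) = 0.
Borealis's first-order condition: 103 - 3q_B - (q_E) = 0.
Rearranging gives the reaction functions q_E = (158 - q_B)/8 and q_B = (103 - q_E)/3.
Solving the pair: q_E = 371/23, q_B = 666/23.
Total output Q = 1037/23, so price P = 184 - 1037/23 = 138.9130.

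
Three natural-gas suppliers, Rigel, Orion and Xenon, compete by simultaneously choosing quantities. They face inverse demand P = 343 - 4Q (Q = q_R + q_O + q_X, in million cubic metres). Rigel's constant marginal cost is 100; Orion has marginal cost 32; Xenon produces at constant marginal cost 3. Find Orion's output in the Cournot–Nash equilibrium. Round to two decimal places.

Rigel's profit: π_R = (343 - 4Q)q_R - (100q_R). Setting ∂π_R/∂q_R = 0: 243 - 8q_R - 4(q_O + q_X) = 0.
Orion's first-order condition: 311 - 8q_O - 4(q_R + q_X) = 0.
Xenon's first-order condition: 340 - 8q_X - 4(q_R + q_O) = 0.
Adding the 3 conditions: 894 − 8Q − 8Q = 0, i.e. Q = 447/8.
Back-substituting: q_R = (243 − 447/2)/4 = 39/8, q_O = (311 − 447/2)/4 = 175/8, q_X = (340 − 447/2)/4 = 233/8.

21.88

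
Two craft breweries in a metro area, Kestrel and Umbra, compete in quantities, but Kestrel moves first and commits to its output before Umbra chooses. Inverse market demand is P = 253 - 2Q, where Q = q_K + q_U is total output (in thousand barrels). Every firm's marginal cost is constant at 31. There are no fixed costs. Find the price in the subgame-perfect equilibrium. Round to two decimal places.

The follower Umbra best-responds to any q_K: π_U = (253 - 2Q)q_U - 31q_U.
Follower FOC: 222 - 2q_K - 4q_U = 0, so q_U(q_K) = (222 - 2q_K)/4.
The leader anticipates this reaction. Substituting into P = 253 - 2Q gives P = 142 - q_K, so π_K = (142 - q_K)q_K - 31q_K.
Maximising: ∂π_K/∂q_K = 111 - 2q_K = 0, giving q_K = 111/2.
Then q_U = (222 - 2·(111/2))/4 = 111/4.
Total output Q = 333/4, so price P = 253 - 2·(333/4) = 173/2.

86.50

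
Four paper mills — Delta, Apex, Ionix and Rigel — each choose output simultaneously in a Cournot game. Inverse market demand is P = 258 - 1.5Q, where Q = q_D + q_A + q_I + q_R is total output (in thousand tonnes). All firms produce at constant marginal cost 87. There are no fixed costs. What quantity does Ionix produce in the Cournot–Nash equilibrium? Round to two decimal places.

Each firm earns π_i = (258 - 1.5Q)q_i - 87q_i.
First-order condition (treating rivals' output as given): 171 - 3q_i - (3/2)·Σ_{j≠i} q_j = 0.
With identical firms every q_j equals q_i, so Σ_{j≠i} q_j = 3q_i and 171 = (15/2)q_i, giving q_i = 114/5.

22.80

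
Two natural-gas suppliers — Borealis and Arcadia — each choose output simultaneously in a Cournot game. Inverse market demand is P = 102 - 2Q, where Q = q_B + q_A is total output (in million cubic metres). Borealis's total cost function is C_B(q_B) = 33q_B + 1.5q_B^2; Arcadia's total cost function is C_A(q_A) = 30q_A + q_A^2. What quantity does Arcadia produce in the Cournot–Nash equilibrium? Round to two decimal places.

Borealis's profit: π_B = (102 - 2Q)q_B - (33q_B + (3/2)q_B²). Setting ∂π_B/∂q_B = 0: 69 - 7q_B - 2(q_A) = 0.
Arcadia's profit: π_A = (102 - 2Q)q_A - (30q_A + q_A²). Setting ∂π_A/∂q_A = 0: 72 - 6q_A - 2(q_B) = 0.
So q_B = (69 - 2q_A)/7 and q_A = (72 - 2q_B)/6.
Solving the pair: q_B = 135/19, q_A = 183/19.

9.63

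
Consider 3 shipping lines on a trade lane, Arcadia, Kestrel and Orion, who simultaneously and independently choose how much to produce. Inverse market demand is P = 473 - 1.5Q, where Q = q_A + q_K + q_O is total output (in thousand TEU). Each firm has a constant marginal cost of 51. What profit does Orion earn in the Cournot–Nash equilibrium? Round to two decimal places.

7420.17

A representative firm's profit is π_i = q_i(473 - 1.5Q) - 51q_i.
First-order condition (treating rivals' output as given): 422 - 3q_i - (3/2)·Σ_{j≠i} q_j = 0.
With identical firms every q_j equals q_i, so Σ_{j≠i} q_j = 2q_i and 422 = 6q_i, giving q_i = 211/3.
Price P = 473 - (3/2)·211 = 313/2.
Orion's profit: (313/2 - 51)·(211/3) = 7420.1667.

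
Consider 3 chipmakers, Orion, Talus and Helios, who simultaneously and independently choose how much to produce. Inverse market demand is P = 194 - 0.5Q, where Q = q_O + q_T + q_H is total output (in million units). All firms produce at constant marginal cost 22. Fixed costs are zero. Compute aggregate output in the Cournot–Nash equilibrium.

258

A representative firm's profit is π_i = q_i(194 - 0.5Q) - 22q_i.
Setting ∂π_i/∂q_i = 0 with rivals' quantities fixed: 172 - q_i - (1/2)·Σ_{j≠i} q_j = 0.
With identical firms every q_j equals q_i, so Σ_{j≠i} q_j = 2q_i and 172 = 2q_i, giving q_i = 86.
Total output Q = 86 + 86 + 86 = 258.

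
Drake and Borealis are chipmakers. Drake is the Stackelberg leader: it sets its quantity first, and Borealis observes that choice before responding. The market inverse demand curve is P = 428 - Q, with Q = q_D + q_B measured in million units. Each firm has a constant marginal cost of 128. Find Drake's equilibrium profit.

11250

Solve by backward induction. Given q_D, the follower Borealis maximises π_B = (428 - q_D - q_B)q_B - 128q_B.
Follower FOC: 300 - q_D - 2q_B = 0, so q_B(q_D) = (300 - q_D)/2.
Drake substitutes q_B(q_D) into its own profit: π_D = q_D(428 - q_D - (300 - q_D)/2) - 128q_D = (278 - (1/2)q_D)q_D - 128q_D.
The leader's first-order condition 150 - q_D = 0 yields q_D = 150.
Then q_B = (300 - 150)/2 = 75.
Price P = 428 - 225 = 203.
Drake's profit: (203 - 128)·150 = 11250.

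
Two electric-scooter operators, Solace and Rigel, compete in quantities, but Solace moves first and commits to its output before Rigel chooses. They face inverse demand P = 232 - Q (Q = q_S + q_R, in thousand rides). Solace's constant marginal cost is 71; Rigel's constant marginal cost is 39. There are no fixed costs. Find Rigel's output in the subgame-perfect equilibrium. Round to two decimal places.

64.25

Solve by backward induction. Given q_S, the follower Rigel maximises π_R = (232 - q_S - q_R)q_R - 39q_R.
Follower FOC: 193 - q_S - 2q_R = 0, so q_R(q_S) = (193 - q_S)/2.
Solace substitutes q_R(q_S) into its own profit: π_S = q_S(232 - q_S - (193 - q_S)/2) - 71q_S = (271/2 - (1/2)q_S)q_S - 71q_S.
Maximising: ∂π_S/∂q_S = 129/2 - q_S = 0, giving q_S = 129/2.
Then q_R = (193 - 129/2)/2 = 257/4.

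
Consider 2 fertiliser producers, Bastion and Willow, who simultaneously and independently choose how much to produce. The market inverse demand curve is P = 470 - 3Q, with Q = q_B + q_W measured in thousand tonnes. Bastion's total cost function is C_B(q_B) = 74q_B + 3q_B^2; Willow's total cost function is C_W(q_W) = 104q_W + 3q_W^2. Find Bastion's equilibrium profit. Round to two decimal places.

Bastion's profit: π_B = (470 - 3Q)q_B - (74q_B + 3q_B²). Setting ∂π_B/∂q_B = 0: 396 - 12q_B - 3(q_W) = 0.
Willow's profit: π_W = (470 - 3Q)q_W - (104q_W + 3q_W²). Setting ∂π_W/∂q_W = 0: 366 - 12q_W - 3(q_B) = 0.
Rearranging gives the reaction functions q_B = (396 - 3q_W)/12 and q_W = (366 - 3q_B)/12.
Substituting one into the other gives q_B = 406/15 and q_W = 356/15.
Price P = 470 - 3·(254/5) = 1588/5.
Bastion's profit: (1588/5)·(406/15) - 74·(406/15) - 3(406/15)² = 4395.6267.

4395.63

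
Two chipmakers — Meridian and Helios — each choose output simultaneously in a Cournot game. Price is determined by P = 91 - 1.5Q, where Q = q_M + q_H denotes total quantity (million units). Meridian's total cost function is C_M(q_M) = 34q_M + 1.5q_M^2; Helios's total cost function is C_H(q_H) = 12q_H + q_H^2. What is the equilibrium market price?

61

Meridian's profit: π_M = (91 - 1.5Q)q_M - (34q_M + (3/2)q_M²). Setting ∂π_M/∂q_M = 0: 57 - 6q_M - (3/2)(q_H) = 0.
Helios's first-order condition: 79 - 5q_H - (3/2)(q_M) = 0.
Best responses: q_M = (57 - (3/2)q_H)/6, q_H = (79 - (3/2)q_M)/5.
Substituting one into the other gives q_M = 6 and q_H = 14.
Total output Q = 20, so price P = 91 - (3/2)·20 = 61.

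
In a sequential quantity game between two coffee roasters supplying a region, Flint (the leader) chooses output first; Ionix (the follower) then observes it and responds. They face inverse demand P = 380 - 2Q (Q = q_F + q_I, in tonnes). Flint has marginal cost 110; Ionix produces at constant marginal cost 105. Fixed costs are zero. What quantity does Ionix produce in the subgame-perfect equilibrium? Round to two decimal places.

35.63

The follower Ionix best-responds to any q_F: π_I = (380 - 2Q)q_I - 105q_I.
∂π_I/∂q_I = 275 - 2q_F - 4q_I = 0 gives the reaction function q_I = (275 - 2q_F)/4.
Flint substitutes q_I(q_F) into its own profit: π_F = q_F(380 - 2q_F - (275 - 2q_F)/2) - 110q_F = (485/2 - q_F)q_F - 110q_F.
The leader's first-order condition 265/2 - 2q_F = 0 yields q_F = 265/4.
Then q_I = (275 - 2·(265/4))/4 = 285/8.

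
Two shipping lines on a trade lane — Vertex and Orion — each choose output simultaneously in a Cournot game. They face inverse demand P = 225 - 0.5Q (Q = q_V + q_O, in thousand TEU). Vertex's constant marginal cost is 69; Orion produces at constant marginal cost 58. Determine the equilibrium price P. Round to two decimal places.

117.33

Vertex's profit: π_V = (225 - 0.5Q)q_V - (69q_V). Setting ∂π_V/∂q_V = 0: 156 - q_V - (1/2)(q_O) = 0.
Orion's profit: π_O = (225 - 0.5Q)q_O - (58q_O). Setting ∂π_O/∂q_O = 0: 167 - q_O - (1/2)(q_V) = 0.
Rearranging gives the reaction functions q_V = (156 - (1/2)q_O) and q_O = (167 - (1/2)q_V).
Solving the pair: q_V = 290/3, q_O = 356/3.
Total output Q = 646/3, so price P = 225 - (1/2)·(646/3) = 352/3.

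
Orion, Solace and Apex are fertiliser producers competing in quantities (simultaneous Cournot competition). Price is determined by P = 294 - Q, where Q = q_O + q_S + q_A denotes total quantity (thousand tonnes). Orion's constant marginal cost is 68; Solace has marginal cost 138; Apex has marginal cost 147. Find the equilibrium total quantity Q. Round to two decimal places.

132.25

Orion's profit: π_O = (294 - Q)q_O - (68q_O). Setting ∂π_O/∂q_O = 0: 226 - 2q_O - (q_S + q_A) = 0.
Solace's first-order condition: 156 - 2q_S - (q_O + q_A) = 0.
Apex's first-order condition: 147 - 2q_A - (q_O + q_S) = 0.
Adding the 3 first-order conditions: 529 − 4Q = 0, so Q = 529/4.
Back-substituting: q_O = (226 − 529/4) = 375/4, q_S = (156 − 529/4) = 95/4, q_A = (147 − 529/4) = 59/4.
Total output Q = 375/4 + 95/4 + 59/4 = 529/4.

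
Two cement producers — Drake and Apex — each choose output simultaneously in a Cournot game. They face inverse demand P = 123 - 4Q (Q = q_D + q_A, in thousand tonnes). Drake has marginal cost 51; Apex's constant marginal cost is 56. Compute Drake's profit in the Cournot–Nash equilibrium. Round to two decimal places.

Drake's profit: π_D = (123 - 4Q)q_D - (51q_D). Setting ∂π_D/∂q_D = 0: 72 - 8q_D - 4(q_A) = 0.
Apex's first-order condition: 67 - 8q_A - 4(q_D) = 0.
So q_D = (72 - 4q_A)/8 and q_A = (67 - 4q_D)/8.
Substituting one into the other gives q_D = 77/12 and q_A = 31/6.
Price P = 123 - 4·(139/12) = 230/3.
Drake's profit: (230/3 - 51)·(77/12) = 164.6944.

164.69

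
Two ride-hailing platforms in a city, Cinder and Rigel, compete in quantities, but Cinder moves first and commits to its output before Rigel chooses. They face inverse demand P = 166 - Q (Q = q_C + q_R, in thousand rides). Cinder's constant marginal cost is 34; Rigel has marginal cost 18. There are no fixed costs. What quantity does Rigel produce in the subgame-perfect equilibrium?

45

Solve by backward induction. Given q_C, the follower Rigel maximises π_R = (166 - q_C - q_R)q_R - 18q_R.
∂π_R/∂q_R = 148 - q_C - 2q_R = 0 gives the reaction function q_R = (148 - q_C)/2.
The leader anticipates this reaction. Substituting into P = 166 - Q gives P = 92 - (1/2)q_C, so π_C = (92 - (1/2)q_C)q_C - 34q_C.
The leader's first-order condition 58 - q_C = 0 yields q_C = 58.
Then q_R = (148 - 58)/2 = 45.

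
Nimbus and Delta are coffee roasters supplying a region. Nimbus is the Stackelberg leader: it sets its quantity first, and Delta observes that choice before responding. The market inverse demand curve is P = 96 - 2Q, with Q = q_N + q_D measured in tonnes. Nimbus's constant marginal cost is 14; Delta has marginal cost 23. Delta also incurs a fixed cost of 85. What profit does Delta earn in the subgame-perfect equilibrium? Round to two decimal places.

The follower Delta best-responds to any q_N: π_D = (96 - 2Q)q_D - 23q_D.
Follower FOC: 73 - 2q_N - 4q_D = 0, so q_D(q_N) = (73 - 2q_N)/4.
The leader anticipates this reaction. Substituting into P = 96 - 2Q gives P = 119/2 - q_N, so π_N = (119/2 - q_N)q_N - 14q_N.
The leader's first-order condition 91/2 - 2q_N = 0 yields q_N = 91/4.
Then q_D = (73 - 2·(91/4))/4 = 55/8.
Price P = 96 - 2·(237/8) = 147/4.
Delta's profit: (147/4 - 23)·(55/8) - 85 = 305/32.

9.53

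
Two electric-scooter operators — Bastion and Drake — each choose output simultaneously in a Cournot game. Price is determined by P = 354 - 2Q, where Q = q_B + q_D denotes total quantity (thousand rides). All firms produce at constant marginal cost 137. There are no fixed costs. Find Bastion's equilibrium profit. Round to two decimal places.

2616.06

Each firm earns π_i = (354 - 2Q)q_i - 137q_i.
First-order condition (treating rivals' output as given): 217 - 4q_i - 2q_j = 0.
With identical firms every q_j equals q_i, so q_j = q_i and 217 = 6q_i, giving q_i = 217/6.
Price P = 354 - 2·(217/3) = 628/3.
Bastion's profit: (628/3 - 137)·(217/6) = 2616.0556.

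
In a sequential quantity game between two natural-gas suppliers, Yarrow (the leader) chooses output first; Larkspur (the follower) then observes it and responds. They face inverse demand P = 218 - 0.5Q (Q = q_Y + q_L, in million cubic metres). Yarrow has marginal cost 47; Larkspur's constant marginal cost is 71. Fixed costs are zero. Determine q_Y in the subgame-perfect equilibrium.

195

Solve by backward induction. Given q_Y, the follower Larkspur maximises π_L = (218 - (1/2)q_Y - (1/2)q_L)q_L - 71q_L.
Follower FOC: 147 - (1/2)q_Y - q_L = 0, so q_L(q_Y) = (147 - (1/2)q_Y).
The leader anticipates this reaction. Substituting into P = 218 - 0.5Q gives P = 289/2 - (1/4)q_Y, so π_Y = (289/2 - (1/4)q_Y)q_Y - 47q_Y.
Maximising: ∂π_Y/∂q_Y = 195/2 - (1/2)q_Y = 0, giving q_Y = 195.
Then q_L = (147 - (1/2)·195) = 99/2.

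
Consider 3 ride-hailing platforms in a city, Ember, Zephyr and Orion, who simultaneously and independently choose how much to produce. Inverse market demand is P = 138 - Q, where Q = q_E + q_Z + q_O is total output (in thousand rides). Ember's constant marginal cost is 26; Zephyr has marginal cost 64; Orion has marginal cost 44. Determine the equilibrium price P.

Ember's profit: π_E = (138 - Q)q_E - (26q_E). Setting ∂π_E/∂q_E = 0: 112 - 2q_E - (q_Z + q_O) = 0.
Zephyr's first-order condition: 74 - 2q_Z - (q_E + q_O) = 0.
Orion's profit: π_O = (138 - Q)q_O - (44q_O). Setting ∂π_O/∂q_O = 0: 94 - 2q_O - (q_E + q_Z) = 0.
Summing all 3 equations gives 280 − 4Q = 0, hence Q = 70.
Back-substituting: q_E = (112 − 70) = 42, q_Z = (74 − 70) = 4, q_O = (94 − 70) = 24.
Total output Q = 70, so price P = 138 - 70 = 68.

68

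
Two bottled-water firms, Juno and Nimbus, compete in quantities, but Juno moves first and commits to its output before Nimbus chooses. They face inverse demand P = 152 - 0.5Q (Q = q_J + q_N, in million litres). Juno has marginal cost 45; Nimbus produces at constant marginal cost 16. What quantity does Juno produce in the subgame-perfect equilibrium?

78

Solve by backward induction. Given q_J, the follower Nimbus maximises π_N = (152 - (1/2)q_J - (1/2)q_N)q_N - 16q_N.
Follower FOC: 136 - (1/2)q_J - q_N = 0, so q_N(q_J) = (136 - (1/2)q_J).
Juno substitutes q_N(q_J) into its own profit: π_J = q_J(152 - (1/2)q_J - (136 - (1/2)q_J)/2) - 45q_J = (84 - (1/4)q_J)q_J - 45q_J.
The leader's first-order condition 39 - (1/2)q_J = 0 yields q_J = 78.
Then q_N = (136 - (1/2)·78) = 97.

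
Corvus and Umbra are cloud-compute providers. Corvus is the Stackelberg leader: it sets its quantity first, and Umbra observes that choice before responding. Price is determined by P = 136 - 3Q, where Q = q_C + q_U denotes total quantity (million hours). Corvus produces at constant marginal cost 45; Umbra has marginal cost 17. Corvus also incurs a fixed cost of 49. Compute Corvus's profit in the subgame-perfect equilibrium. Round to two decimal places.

Solve by backward induction. Given q_C, the follower Umbra maximises π_U = (136 - 3q_C - 3q_U)q_U - 17q_U.
Follower FOC: 119 - 3q_C - 6q_U = 0, so q_U(q_C) = (119 - 3q_C)/6.
The leader anticipates this reaction. Substituting into P = 136 - 3Q gives P = 153/2 - (3/2)q_C, so π_C = (153/2 - (3/2)q_C)q_C - 45q_C.
The leader's first-order condition 63/2 - 3q_C = 0 yields q_C = 21/2.
Then q_U = (119 - 3·(21/2))/6 = 175/12.
Price P = 136 - 3·(301/12) = 243/4.
Corvus's profit: (243/4 - 45)·(21/2) - 49 = 931/8.

116.38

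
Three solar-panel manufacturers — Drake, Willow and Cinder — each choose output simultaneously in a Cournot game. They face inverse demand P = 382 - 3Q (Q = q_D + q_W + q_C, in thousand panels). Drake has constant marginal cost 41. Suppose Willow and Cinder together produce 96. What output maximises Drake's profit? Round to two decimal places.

8.83

With rivals' combined output fixed at 96, Drake's profit is π_D = (382 - 3·96 - 3q_D)q_D - (41q_D) = (94 - 3q_D)q_D - (41q_D).
∂π_D/∂q_D = 53 - 6q_D = 0, so q_D = 53/6.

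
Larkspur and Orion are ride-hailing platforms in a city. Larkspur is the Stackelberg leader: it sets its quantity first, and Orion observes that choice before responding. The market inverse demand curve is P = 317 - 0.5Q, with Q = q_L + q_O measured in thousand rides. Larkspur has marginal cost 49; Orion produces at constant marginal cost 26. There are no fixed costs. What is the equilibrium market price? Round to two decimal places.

110.25

The follower Orion best-responds to any q_L: π_O = (317 - 0.5Q)q_O - 26q_O.
∂π_O/∂q_O = 291 - (1/2)q_L - q_O = 0 gives the reaction function q_O = (291 - (1/2)q_L).
Larkspur substitutes q_O(q_L) into its own profit: π_L = q_L(317 - (1/2)q_L - (291 - (1/2)q_L)/2) - 49q_L = (343/2 - (1/4)q_L)q_L - 49q_L.
The leader's first-order condition 245/2 - (1/2)q_L = 0 yields q_L = 245.
Then q_O = (291 - (1/2)·245) = 337/2.
Total output Q = 827/2, so price P = 317 - (1/2)·(827/2) = 441/4.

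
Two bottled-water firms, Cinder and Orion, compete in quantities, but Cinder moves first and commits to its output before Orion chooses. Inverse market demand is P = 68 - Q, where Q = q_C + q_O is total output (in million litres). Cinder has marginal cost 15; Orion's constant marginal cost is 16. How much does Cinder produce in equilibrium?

27

Solve by backward induction. Given q_C, the follower Orion maximises π_O = (68 - q_C - q_O)q_O - 16q_O.
Follower FOC: 52 - q_C - 2q_O = 0, so q_O(q_C) = (52 - q_C)/2.
Cinder substitutes q_O(q_C) into its own profit: π_C = q_C(68 - q_C - (52 - q_C)/2) - 15q_C = (42 - (1/2)q_C)q_C - 15q_C.
Maximising: ∂π_C/∂q_C = 27 - q_C = 0, giving q_C = 27.
Then q_O = (52 - 27)/2 = 25/2.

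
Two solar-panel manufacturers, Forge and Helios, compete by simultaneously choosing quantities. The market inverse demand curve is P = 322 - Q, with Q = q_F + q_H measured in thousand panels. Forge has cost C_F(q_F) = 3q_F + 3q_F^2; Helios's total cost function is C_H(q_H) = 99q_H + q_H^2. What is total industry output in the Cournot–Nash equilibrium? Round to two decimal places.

81.23

Forge's profit: π_F = (322 - Q)q_F - (3q_F + 3q_F²). Setting ∂π_F/∂q_F = 0: 319 - 8q_F - (q_H) = 0.
Helios's profit: π_H = (322 - Q)q_H - (99q_H + q_H²). Setting ∂π_H/∂q_H = 0: 223 - 4q_H - (q_F) = 0.
So q_F = (319 - q_H)/8 and q_H = (223 - q_F)/4.
Substituting one into the other gives q_F = 1053/31 and q_H = 1465/31.
Total output Q = 1053/31 + 1465/31 = 81.2258.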